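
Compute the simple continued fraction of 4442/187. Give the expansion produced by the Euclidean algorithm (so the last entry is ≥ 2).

[23; 1, 3, 15, 3]

4442 = 23·187 + 141
187 = 1·141 + 46
141 = 3·46 + 3
46 = 15·3 + 1
3 = 3·1 + 0  (stop)
So 4442/187 = [23; 1, 3, 15, 3].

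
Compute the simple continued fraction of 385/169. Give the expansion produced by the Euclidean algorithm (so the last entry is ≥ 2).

385 = 2·169 + 47
169 = 3·47 + 28
47 = 1·28 + 19
28 = 1·19 + 9
19 = 2·9 + 1
9 = 9·1 + 0  (stop)
So 385/169 = [2; 3, 1, 1, 2, 9].

[2; 3, 1, 1, 2, 9]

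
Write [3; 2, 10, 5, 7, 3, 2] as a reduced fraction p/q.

19483/5604

Fold from the inside: start with 2/1.
  3 + 1/2 = 7/2
  7 + 2/7 = 51/7
  5 + 7/51 = 262/51
  10 + 51/262 = 2671/262
  2 + 262/2671 = 5604/2671
  3 + 2671/5604 = 19483/5604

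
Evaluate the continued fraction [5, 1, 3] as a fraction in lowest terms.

23/4

Using pₖ = aₖpₖ₋₁ + pₖ₋₂ and qₖ = aₖqₖ₋₁ + qₖ₋₂:
  k=0: a=5, p=5, q=1
  k=1: a=1, p=6, q=1
  k=2: a=3, p=23, q=4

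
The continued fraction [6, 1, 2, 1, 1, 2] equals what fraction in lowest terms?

Using pₖ = aₖpₖ₋₁ + pₖ₋₂ and qₖ = aₖqₖ₋₁ + qₖ₋₂:
  k=0: a=6, p=6, q=1
  k=1: a=1, p=7, q=1
  k=2: a=2, p=20, q=3
  k=3: a=1, p=27, q=4
  k=4: a=1, p=47, q=7
  k=5: a=2, p=121, q=18

121/18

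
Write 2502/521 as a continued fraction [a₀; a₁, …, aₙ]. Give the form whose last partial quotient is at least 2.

[4; 1, 4, 17, 6]

2502 = 4*521 + 418
521 = 1*418 + 103
418 = 4*103 + 6
103 = 17*6 + 1
6 = 6*1 + 0  (stop)
So 2502/521 = [4; 1, 4, 17, 6].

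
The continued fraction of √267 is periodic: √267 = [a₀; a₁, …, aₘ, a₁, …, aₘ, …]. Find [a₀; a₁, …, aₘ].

[16; 2, 1, 15, 1, 2, 32]

a₀ = ⌊√267⌋ = 16.
With m₀=0, d₀=1 and mₖ₊₁ = dₖaₖ − mₖ, dₖ₊₁ = (n − mₖ₊₁²)/dₖ, aₖ₊₁ = ⌊(a₀+mₖ₊₁)/dₖ₊₁⌋:
  k=1: m=16, d=11, a=2
  k=2: m=6, d=21, a=1
  k=3: m=15, d=2, a=15
  k=4: m=15, d=21, a=1
  k=5: m=6, d=11, a=2
  k=6: m=16, d=1, a=32
d=1 and a=2a₀=32 at k=6, so the next step gives (m, d) = (16, 11) again — its k=1 value — and the period has length 6.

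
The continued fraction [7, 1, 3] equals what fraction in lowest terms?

Using pₖ = aₖpₖ₋₁ + pₖ₋₂ and qₖ = aₖqₖ₋₁ + qₖ₋₂:
  k=0: a=7, p=7, q=1
  k=1: a=1, p=8, q=1
  k=2: a=3, p=31, q=4

31/4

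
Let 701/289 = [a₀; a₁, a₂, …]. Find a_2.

701 = 2·289 + 123   →  a_0 = 2
289 = 2·123 + 43   →  a_1 = 2
123 = 2·43 + 37   →  a_2 = 2

2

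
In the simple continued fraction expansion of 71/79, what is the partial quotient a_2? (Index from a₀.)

71 = 0·79 + 71   →  a_0 = 0
79 = 1·71 + 8   →  a_1 = 1
71 = 8·8 + 7   →  a_2 = 8

8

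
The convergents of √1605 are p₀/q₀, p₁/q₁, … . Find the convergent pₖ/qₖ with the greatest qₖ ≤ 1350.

51320/1281

√1605 = [40; 16, 80, …] (period length 2).
Convergents:
  p_0/q_0 = 40/1
  p_1/q_1 = 641/16
  p_2/q_2 = 51320/1281
  p_3/q_3 = 821761/20512
q_2 = 1281 ≤ 1350 < 20512 = q_3, so the answer is 51320/1281.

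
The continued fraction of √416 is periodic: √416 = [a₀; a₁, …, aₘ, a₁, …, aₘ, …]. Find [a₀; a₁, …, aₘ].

[20; 2, 1, 1, 9, 1, 1, 2, 40]

a₀ = ⌊√416⌋ = 20.
With m₀=0, d₀=1 and mₖ₊₁ = dₖaₖ − mₖ, dₖ₊₁ = (n − mₖ₊₁²)/dₖ, aₖ₊₁ = ⌊(a₀+mₖ₊₁)/dₖ₊₁⌋:
  k=1: m=20, d=16, a=2
  k=2: m=12, d=17, a=1
  k=3: m=5, d=23, a=1
  k=4: m=18, d=4, a=9
  k=5: m=18, d=23, a=1
  k=6: m=5, d=17, a=1
  k=7: m=12, d=16, a=2
  k=8: m=20, d=1, a=40
d=1 and a=2a₀=40 at k=8, so the next step gives (m, d) = (20, 16) again — its k=1 value — and the period has length 8.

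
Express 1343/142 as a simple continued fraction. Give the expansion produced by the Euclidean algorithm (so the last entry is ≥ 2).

1343 = 9·142 + 65
142 = 2·65 + 12
65 = 5·12 + 5
12 = 2·5 + 2
5 = 2·2 + 1
2 = 2·1 + 0  (stop)
So 1343/142 = [9; 2, 5, 2, 2, 2].

[9; 2, 5, 2, 2, 2]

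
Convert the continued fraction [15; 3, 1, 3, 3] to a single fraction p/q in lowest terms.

Using pₖ = aₖpₖ₋₁ + pₖ₋₂ and qₖ = aₖqₖ₋₁ + qₖ₋₂:
  k=0: a=15, p=15, q=1
  k=1: a=3, p=46, q=3
  k=2: a=1, p=61, q=4
  k=3: a=3, p=229, q=15
  k=4: a=3, p=748, q=49

748/49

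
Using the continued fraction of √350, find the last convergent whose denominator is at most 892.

√350 = [18; 1, 2, 2, 2, 1, 36, …] (period length 6).
Convergents:
  p_0/q_0 = 18/1
  p_1/q_1 = 19/1
  p_2/q_2 = 56/3
  p_3/q_3 = 131/7
  p_4/q_4 = 318/17
  p_5/q_5 = 449/24
  p_6/q_6 = 16482/881
  p_7/q_7 = 16931/905
q_6 = 881 ≤ 892 < 905 = q_7, so the answer is 16482/881.

16482/881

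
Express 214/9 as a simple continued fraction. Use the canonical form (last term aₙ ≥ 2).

214 = 23·9 + 7
9 = 1·7 + 2
7 = 3·2 + 1
2 = 2·1 + 0  (stop)
So 214/9 = [23; 1, 3, 2].

[23; 1, 3, 2]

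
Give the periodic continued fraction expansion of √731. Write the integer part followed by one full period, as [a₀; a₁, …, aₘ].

a₀ = ⌊√731⌋ = 27.

[27; 27, 54]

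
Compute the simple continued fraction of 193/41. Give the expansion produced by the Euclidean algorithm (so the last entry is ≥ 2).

193 = 4×41 + 29
41 = 1×29 + 12
29 = 2×12 + 5
12 = 2×5 + 2
5 = 2×2 + 1
2 = 2×1 + 0  (stop)
So 193/41 = [4; 1, 2, 2, 2, 2].

[4; 1, 2, 2, 2, 2]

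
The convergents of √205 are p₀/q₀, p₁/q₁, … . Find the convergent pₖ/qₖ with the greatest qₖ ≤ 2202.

√205 = [14; 3, 6, 1, 4, 1, 6, 3, 28, …] (period length 8).
Convergents:
  p_0/q_0 = 14/1
  p_1/q_1 = 43/3
  p_2/q_2 = 272/19
  p_3/q_3 = 315/22
  p_4/q_4 = 1532/107
  p_5/q_5 = 1847/129
  p_6/q_6 = 12614/881
  p_7/q_7 = 39689/2772
q_6 = 881 ≤ 2202 < 2772 = q_7, so the answer is 12614/881.

12614/881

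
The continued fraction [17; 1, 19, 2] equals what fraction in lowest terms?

736/41

Using pₖ = aₖpₖ₋₁ + pₖ₋₂ and qₖ = aₖqₖ₋₁ + qₖ₋₂:
  k=0: a=17, p=17, q=1
  k=1: a=1, p=18, q=1
  k=2: a=19, p=359, q=20
  k=3: a=2, p=736, q=41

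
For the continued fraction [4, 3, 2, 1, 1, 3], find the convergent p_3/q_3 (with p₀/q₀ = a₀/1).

Using pₖ = aₖpₖ₋₁ + pₖ₋₂, qₖ = aₖqₖ₋₁ + qₖ₋₂ (with p₋₁=1, p₋₂=0, q₋₁=0, q₋₂=1):
  k=0: a=4, p=4, q=1
  k=1: a=3, p=13, q=3
  k=2: a=2, p=30, q=7
  k=3: a=1, p=43, q=10

43/10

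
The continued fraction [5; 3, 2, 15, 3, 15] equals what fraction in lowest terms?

26821/5073

Fold from the inside: start with 15/1.
  3 + 1/15 = 46/15
  15 + 15/46 = 705/46
  2 + 46/705 = 1456/705
  3 + 705/1456 = 5073/1456
  5 + 1456/5073 = 26821/5073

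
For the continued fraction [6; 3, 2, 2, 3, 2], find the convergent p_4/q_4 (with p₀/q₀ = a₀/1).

Using pₖ = aₖpₖ₋₁ + pₖ₋₂, qₖ = aₖqₖ₋₁ + qₖ₋₂ (with p₋₁=1, p₋₂=0, q₋₁=0, q₋₂=1):
  k=0: a=6, p=6, q=1
  k=1: a=3, p=19, q=3
  k=2: a=2, p=44, q=7
  k=3: a=2, p=107, q=17
  k=4: a=3, p=365, q=58

365/58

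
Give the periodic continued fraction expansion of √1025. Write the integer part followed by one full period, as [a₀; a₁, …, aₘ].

[32; 64]

a₀ = ⌊√1025⌋ = 32.
With m₀=0, d₀=1 and mₖ₊₁ = dₖaₖ − mₖ, dₖ₊₁ = (n − mₖ₊₁²)/dₖ, aₖ₊₁ = ⌊(a₀+mₖ₊₁)/dₖ₊₁⌋:
  k=1: m=32, d=1, a=64
d=1 and a=2a₀=64 at k=1, so the next step gives (m, d) = (32, 1) again — its k=1 value — and the period has length 1.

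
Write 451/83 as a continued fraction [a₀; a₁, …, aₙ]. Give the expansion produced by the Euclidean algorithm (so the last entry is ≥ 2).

[5; 2, 3, 3, 1, 2]

451 = 5×83 + 36
83 = 2×36 + 11
36 = 3×11 + 3
11 = 3×3 + 2
3 = 1×2 + 1
2 = 2×1 + 0  (stop)
So 451/83 = [5; 2, 3, 3, 1, 2].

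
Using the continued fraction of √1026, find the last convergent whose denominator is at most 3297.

65632/2049

√1026 = [32; 32, 64, …] (period length 2).
Convergents:
  p_0/q_0 = 32/1
  p_1/q_1 = 1025/32
  p_2/q_2 = 65632/2049
  p_3/q_3 = 2101249/65600
q_2 = 2049 ≤ 3297 < 65600 = q_3, so the answer is 65632/2049.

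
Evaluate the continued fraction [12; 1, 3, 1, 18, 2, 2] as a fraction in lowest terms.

Fold from the inside: start with 2/1.
  2 + 1/2 = 5/2
  18 + 2/5 = 92/5
  1 + 5/92 = 97/92
  3 + 92/97 = 383/97
  1 + 97/383 = 480/383
  12 + 383/480 = 6143/480

6143/480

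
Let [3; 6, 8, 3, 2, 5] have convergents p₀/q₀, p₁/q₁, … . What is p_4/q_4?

1123/355

Using pₖ = aₖpₖ₋₁ + pₖ₋₂, qₖ = aₖqₖ₋₁ + qₖ₋₂ (with p₋₁=1, p₋₂=0, q₋₁=0, q₋₂=1):
  k=0: a=3, p=3, q=1
  k=1: a=6, p=19, q=6
  k=2: a=8, p=155, q=49
  k=3: a=3, p=484, q=153
  k=4: a=2, p=1123, q=355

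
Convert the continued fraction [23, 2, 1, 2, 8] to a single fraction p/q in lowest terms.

1566/67

Using pₖ = aₖpₖ₋₁ + pₖ₋₂ and qₖ = aₖqₖ₋₁ + qₖ₋₂:
  k=0: a=23, p=23, q=1
  k=1: a=2, p=47, q=2
  k=2: a=1, p=70, q=3
  k=3: a=2, p=187, q=8
  k=4: a=8, p=1566, q=67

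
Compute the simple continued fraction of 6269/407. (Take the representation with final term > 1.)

6269 = 15×407 + 164
407 = 2×164 + 79
164 = 2×79 + 6
79 = 13×6 + 1
6 = 6×1 + 0  (stop)
So 6269/407 = [15; 2, 2, 13, 6].

[15; 2, 2, 13, 6]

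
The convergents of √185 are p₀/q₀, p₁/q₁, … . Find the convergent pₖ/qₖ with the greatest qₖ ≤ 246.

√185 = [13; 1, 1, 1, 1, 26, …] (period length 5).
Convergents:
  p_0/q_0 = 13/1
  p_1/q_1 = 14/1
  p_2/q_2 = 27/2
  p_3/q_3 = 41/3
  p_4/q_4 = 68/5
  p_5/q_5 = 1809/133
  p_6/q_6 = 1877/138
  p_7/q_7 = 3686/271
q_6 = 138 ≤ 246 < 271 = q_7, so the answer is 1877/138.

1877/138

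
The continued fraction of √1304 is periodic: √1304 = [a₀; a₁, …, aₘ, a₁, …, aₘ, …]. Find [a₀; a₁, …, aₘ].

[36; 9, 72]

a₀ = ⌊√1304⌋ = 36.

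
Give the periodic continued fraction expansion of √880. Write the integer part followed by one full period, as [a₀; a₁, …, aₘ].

[29; 1, 1, 1, 58]

a₀ = ⌊√880⌋ = 29.
With m₀=0, d₀=1 and mₖ₊₁ = dₖaₖ − mₖ, dₖ₊₁ = (n − mₖ₊₁²)/dₖ, aₖ₊₁ = ⌊(a₀+mₖ₊₁)/dₖ₊₁⌋:
  k=1: m=29, d=39, a=1
  k=2: m=10, d=20, a=1
  k=3: m=10, d=39, a=1
  k=4: m=29, d=1, a=58
d=1 and a=2a₀=58 at k=4, so the next step gives (m, d) = (29, 39) again — its k=1 value — and the period has length 4.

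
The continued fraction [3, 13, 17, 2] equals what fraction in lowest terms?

Fold from the inside: start with 2/1.
  17 + 1/2 = 35/2
  13 + 2/35 = 457/35
  3 + 35/457 = 1406/457

1406/457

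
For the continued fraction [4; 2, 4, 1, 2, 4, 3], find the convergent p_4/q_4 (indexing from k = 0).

Using pₖ = aₖpₖ₋₁ + pₖ₋₂, qₖ = aₖqₖ₋₁ + qₖ₋₂ (with p₋₁=1, p₋₂=0, q₋₁=0, q₋₂=1):
  k=0: a=4, p=4, q=1
  k=1: a=2, p=9, q=2
  k=2: a=4, p=40, q=9
  k=3: a=1, p=49, q=11
  k=4: a=2, p=138, q=31

138/31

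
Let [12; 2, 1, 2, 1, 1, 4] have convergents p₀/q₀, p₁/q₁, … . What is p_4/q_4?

Using pₖ = aₖpₖ₋₁ + pₖ₋₂, qₖ = aₖqₖ₋₁ + qₖ₋₂ (with p₋₁=1, p₋₂=0, q₋₁=0, q₋₂=1):
  k=0: a=12, p=12, q=1
  k=1: a=2, p=25, q=2
  k=2: a=1, p=37, q=3
  k=3: a=2, p=99, q=8
  k=4: a=1, p=136, q=11

136/11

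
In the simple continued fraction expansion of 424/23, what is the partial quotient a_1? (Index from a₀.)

2

424 = 18·23 + 10   →  a_0 = 18
23 = 2·10 + 3   →  a_1 = 2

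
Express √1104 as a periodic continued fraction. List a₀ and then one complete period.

[33; 4, 2, 2, 2, 4, 66]

a₀ = ⌊√1104⌋ = 33.
With m₀=0, d₀=1 and mₖ₊₁ = dₖaₖ − mₖ, dₖ₊₁ = (n − mₖ₊₁²)/dₖ, aₖ₊₁ = ⌊(a₀+mₖ₊₁)/dₖ₊₁⌋:
  k=1: m=33, d=15, a=4
  k=2: m=27, d=25, a=2
  k=3: m=23, d=23, a=2
  k=4: m=23, d=25, a=2
  k=5: m=27, d=15, a=4
  k=6: m=33, d=1, a=66
d=1 and a=2a₀=66 at k=6, so the next step gives (m, d) = (33, 15) again — its k=1 value — and the period has length 6.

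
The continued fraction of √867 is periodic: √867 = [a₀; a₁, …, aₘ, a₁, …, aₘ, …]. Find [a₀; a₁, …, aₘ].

[29; 2, 4, 29, 4, 2, 58]

a₀ = ⌊√867⌋ = 29.
With m₀=0, d₀=1 and mₖ₊₁ = dₖaₖ − mₖ, dₖ₊₁ = (n − mₖ₊₁²)/dₖ, aₖ₊₁ = ⌊(a₀+mₖ₊₁)/dₖ₊₁⌋:
  k=1: m=29, d=26, a=2
  k=2: m=23, d=13, a=4
  k=3: m=29, d=2, a=29
  k=4: m=29, d=13, a=4
  k=5: m=23, d=26, a=2
  k=6: m=29, d=1, a=58
d=1 and a=2a₀=58 at k=6, so the next step gives (m, d) = (29, 26) again — its k=1 value — and the period has length 6.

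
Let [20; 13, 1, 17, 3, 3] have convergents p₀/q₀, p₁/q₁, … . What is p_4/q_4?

15395/767

Using pₖ = aₖpₖ₋₁ + pₖ₋₂, qₖ = aₖqₖ₋₁ + qₖ₋₂ (with p₋₁=1, p₋₂=0, q₋₁=0, q₋₂=1):
  k=0: a=20, p=20, q=1
  k=1: a=13, p=261, q=13
  k=2: a=1, p=281, q=14
  k=3: a=17, p=5038, q=251
  k=4: a=3, p=15395, q=767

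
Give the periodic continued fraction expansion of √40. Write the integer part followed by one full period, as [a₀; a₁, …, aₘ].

[6; 3, 12]

a₀ = ⌊√40⌋ = 6.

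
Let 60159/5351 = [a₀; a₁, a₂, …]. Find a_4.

8

60159 = 11·5351 + 1298   →  a_0 = 11
5351 = 4·1298 + 159   →  a_1 = 4
1298 = 8·159 + 26   →  a_2 = 8
159 = 6·26 + 3   →  a_3 = 6
26 = 8·3 + 2   →  a_4 = 8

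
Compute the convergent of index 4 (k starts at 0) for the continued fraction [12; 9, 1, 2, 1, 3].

Using pₖ = aₖpₖ₋₁ + pₖ₋₂, qₖ = aₖqₖ₋₁ + qₖ₋₂ (with p₋₁=1, p₋₂=0, q₋₁=0, q₋₂=1):
  k=0: a=12, p=12, q=1
  k=1: a=9, p=109, q=9
  k=2: a=1, p=121, q=10
  k=3: a=2, p=351, q=29
  k=4: a=1, p=472, q=39

472/39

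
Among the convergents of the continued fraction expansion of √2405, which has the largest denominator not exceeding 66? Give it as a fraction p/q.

√2405 = [49; 24, 1, 1, 24, 98, …] (period length 5).
Convergents:
  p_0/q_0 = 49/1
  p_1/q_1 = 1177/24
  p_2/q_2 = 1226/25
  p_3/q_3 = 2403/49
  p_4/q_4 = 58898/1201
q_3 = 49 ≤ 66 < 1201 = q_4, so the answer is 2403/49.

2403/49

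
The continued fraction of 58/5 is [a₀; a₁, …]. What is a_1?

58 = 11·5 + 3   →  a_0 = 11
5 = 1·3 + 2   →  a_1 = 1

1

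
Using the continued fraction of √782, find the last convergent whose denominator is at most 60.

783/28

√782 = [27; 1, 26, 1, 54, …] (period length 4).
Convergents:
  p_0/q_0 = 27/1
  p_1/q_1 = 28/1
  p_2/q_2 = 755/27
  p_3/q_3 = 783/28
  p_4/q_4 = 43037/1539
q_3 = 28 ≤ 60 < 1539 = q_4, so the answer is 783/28.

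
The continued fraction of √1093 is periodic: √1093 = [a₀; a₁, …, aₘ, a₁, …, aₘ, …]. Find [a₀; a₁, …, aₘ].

a₀ = ⌊√1093⌋ = 33.
With m₀=0, d₀=1 and mₖ₊₁ = dₖaₖ − mₖ, dₖ₊₁ = (n − mₖ₊₁²)/dₖ, aₖ₊₁ = ⌊(a₀+mₖ₊₁)/dₖ₊₁⌋:
  k=1: m=33, d=4, a=16
  k=2: m=31, d=33, a=1
  k=3: m=2, d=33, a=1
  k=4: m=31, d=4, a=16
  k=5: m=33, d=1, a=66
d=1 and a=2a₀=66 at k=5, so the next step gives (m, d) = (33, 4) again — its k=1 value — and the period has length 5.

[33; 16, 1, 1, 16, 66]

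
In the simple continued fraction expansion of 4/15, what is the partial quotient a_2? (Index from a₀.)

1

4 = 0·15 + 4   →  a_0 = 0
15 = 3·4 + 3   →  a_1 = 3
4 = 1·3 + 1   →  a_2 = 1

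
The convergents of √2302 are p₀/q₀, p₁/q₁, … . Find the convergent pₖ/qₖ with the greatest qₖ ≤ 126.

2303/48

√2302 = [47; 1, 46, 1, 94, …] (period length 4).
Convergents:
  p_0/q_0 = 47/1
  p_1/q_1 = 48/1
  p_2/q_2 = 2255/47
  p_3/q_3 = 2303/48
  p_4/q_4 = 218737/4559
q_3 = 48 ≤ 126 < 4559 = q_4, so the answer is 2303/48.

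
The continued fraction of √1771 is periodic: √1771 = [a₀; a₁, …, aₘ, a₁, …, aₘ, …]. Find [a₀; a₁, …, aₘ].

[42; 12, 84]

a₀ = ⌊√1771⌋ = 42.
With m₀=0, d₀=1 and mₖ₊₁ = dₖaₖ − mₖ, dₖ₊₁ = (n − mₖ₊₁²)/dₖ, aₖ₊₁ = ⌊(a₀+mₖ₊₁)/dₖ₊₁⌋:
  k=1: m=42, d=7, a=12
  k=2: m=42, d=1, a=84
d=1 and a=2a₀=84 at k=2, so the next step gives (m, d) = (42, 7) again — its k=1 value — and the period has length 2.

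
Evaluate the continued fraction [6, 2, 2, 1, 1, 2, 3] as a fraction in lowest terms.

674/105

Using pₖ = aₖpₖ₋₁ + pₖ₋₂ and qₖ = aₖqₖ₋₁ + qₖ₋₂:
  k=0: a=6, p=6, q=1
  k=1: a=2, p=13, q=2
  k=2: a=2, p=32, q=5
  k=3: a=1, p=45, q=7
  k=4: a=1, p=77, q=12
  k=5: a=2, p=199, q=31
  k=6: a=3, p=674, q=105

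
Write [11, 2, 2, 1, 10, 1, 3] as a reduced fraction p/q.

Fold from the inside: start with 3/1.
  1 + 1/3 = 4/3
  10 + 3/4 = 43/4
  1 + 4/43 = 47/43
  2 + 43/47 = 137/47
  2 + 47/137 = 321/137
  11 + 137/321 = 3668/321

3668/321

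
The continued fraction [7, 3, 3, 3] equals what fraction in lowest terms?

241/33

Using pₖ = aₖpₖ₋₁ + pₖ₋₂ and qₖ = aₖqₖ₋₁ + qₖ₋₂:
  k=0: a=7, p=7, q=1
  k=1: a=3, p=22, q=3
  k=2: a=3, p=73, q=10
  k=3: a=3, p=241, q=33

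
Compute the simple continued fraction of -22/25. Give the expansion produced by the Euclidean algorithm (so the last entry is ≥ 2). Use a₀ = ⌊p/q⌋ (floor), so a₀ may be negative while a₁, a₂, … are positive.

-22 = -1·25 + 3
25 = 8·3 + 1
3 = 3·1 + 0  (stop)
So -22/25 = [-1; 8, 3].

[-1; 8, 3]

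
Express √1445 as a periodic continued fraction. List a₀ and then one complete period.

[38; 76]

a₀ = ⌊√1445⌋ = 38.
With m₀=0, d₀=1 and mₖ₊₁ = dₖaₖ − mₖ, dₖ₊₁ = (n − mₖ₊₁²)/dₖ, aₖ₊₁ = ⌊(a₀+mₖ₊₁)/dₖ₊₁⌋:
  k=1: m=38, d=1, a=76
d=1 and a=2a₀=76 at k=1, so the next step gives (m, d) = (38, 1) again — its k=1 value — and the period has length 1.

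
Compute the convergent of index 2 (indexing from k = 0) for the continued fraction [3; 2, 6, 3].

Using pₖ = aₖpₖ₋₁ + pₖ₋₂, qₖ = aₖqₖ₋₁ + qₖ₋₂ (with p₋₁=1, p₋₂=0, q₋₁=0, q₋₂=1):
  k=0: a=3, p=3, q=1
  k=1: a=2, p=7, q=2
  k=2: a=6, p=45, q=13

45/13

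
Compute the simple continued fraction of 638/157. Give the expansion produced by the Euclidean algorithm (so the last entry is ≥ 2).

638 = 4×157 + 10
157 = 15×10 + 7
10 = 1×7 + 3
7 = 2×3 + 1
3 = 3×1 + 0  (stop)
So 638/157 = [4; 15, 1, 2, 3].

[4; 15, 1, 2, 3]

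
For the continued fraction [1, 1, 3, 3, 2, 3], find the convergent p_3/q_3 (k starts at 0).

23/13

Using pₖ = aₖpₖ₋₁ + pₖ₋₂, qₖ = aₖqₖ₋₁ + qₖ₋₂ (with p₋₁=1, p₋₂=0, q₋₁=0, q₋₂=1):
  k=0: a=1, p=1, q=1
  k=1: a=1, p=2, q=1
  k=2: a=3, p=7, q=4
  k=3: a=3, p=23, q=13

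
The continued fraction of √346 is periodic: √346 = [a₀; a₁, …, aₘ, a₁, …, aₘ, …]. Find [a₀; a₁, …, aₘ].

a₀ = ⌊√346⌋ = 18.

[18; 1, 1, 1, 1, 36]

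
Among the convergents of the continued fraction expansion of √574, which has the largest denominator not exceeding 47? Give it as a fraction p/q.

575/24

√574 = [23; 1, 22, 1, 46, …] (period length 4).
Convergents:
  p_0/q_0 = 23/1
  p_1/q_1 = 24/1
  p_2/q_2 = 551/23
  p_3/q_3 = 575/24
  p_4/q_4 = 27001/1127
q_3 = 24 ≤ 47 < 1127 = q_4, so the answer is 575/24.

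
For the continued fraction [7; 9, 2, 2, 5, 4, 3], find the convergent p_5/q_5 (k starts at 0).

Using pₖ = aₖpₖ₋₁ + pₖ₋₂, qₖ = aₖqₖ₋₁ + qₖ₋₂ (with p₋₁=1, p₋₂=0, q₋₁=0, q₋₂=1):
  k=0: a=7, p=7, q=1
  k=1: a=9, p=64, q=9
  k=2: a=2, p=135, q=19
  k=3: a=2, p=334, q=47
  k=4: a=5, p=1805, q=254
  k=5: a=4, p=7554, q=1063

7554/1063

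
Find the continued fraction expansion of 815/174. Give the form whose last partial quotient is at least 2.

815 = 4·174 + 119
174 = 1·119 + 55
119 = 2·55 + 9
55 = 6·9 + 1
9 = 9·1 + 0  (stop)
So 815/174 = [4; 1, 2, 6, 9].

[4; 1, 2, 6, 9]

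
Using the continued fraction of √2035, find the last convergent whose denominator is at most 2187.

√2035 = [45; 9, 90, …] (period length 2).
Convergents:
  p_0/q_0 = 45/1
  p_1/q_1 = 406/9
  p_2/q_2 = 36585/811
  p_3/q_3 = 329671/7308
q_2 = 811 ≤ 2187 < 7308 = q_3, so the answer is 36585/811.

36585/811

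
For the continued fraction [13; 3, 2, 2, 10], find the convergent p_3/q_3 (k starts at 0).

226/17

Using pₖ = aₖpₖ₋₁ + pₖ₋₂, qₖ = aₖqₖ₋₁ + qₖ₋₂ (with p₋₁=1, p₋₂=0, q₋₁=0, q₋₂=1):
  k=0: a=13, p=13, q=1
  k=1: a=3, p=40, q=3
  k=2: a=2, p=93, q=7
  k=3: a=2, p=226, q=17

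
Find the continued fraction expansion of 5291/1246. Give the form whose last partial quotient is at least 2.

5291 = 4*1246 + 307
1246 = 4*307 + 18
307 = 17*18 + 1
18 = 18*1 + 0  (stop)
So 5291/1246 = [4; 4, 17, 18].

[4; 4, 17, 18]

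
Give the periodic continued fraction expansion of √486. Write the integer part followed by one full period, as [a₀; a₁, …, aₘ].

a₀ = ⌊√486⌋ = 22.
With m₀=0, d₀=1 and mₖ₊₁ = dₖaₖ − mₖ, dₖ₊₁ = (n − mₖ₊₁²)/dₖ, aₖ₊₁ = ⌊(a₀+mₖ₊₁)/dₖ₊₁⌋:
  k=1: m=22, d=2, a=22
  k=2: m=22, d=1, a=44
d=1 and a=2a₀=44 at k=2, so the next step gives (m, d) = (22, 2) again — its k=1 value — and the period has length 2.

[22; 22, 44]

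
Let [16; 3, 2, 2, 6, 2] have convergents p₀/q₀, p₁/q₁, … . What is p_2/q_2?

114/7

Using pₖ = aₖpₖ₋₁ + pₖ₋₂, qₖ = aₖqₖ₋₁ + qₖ₋₂ (with p₋₁=1, p₋₂=0, q₋₁=0, q₋₂=1):
  k=0: a=16, p=16, q=1
  k=1: a=3, p=49, q=3
  k=2: a=2, p=114, q=7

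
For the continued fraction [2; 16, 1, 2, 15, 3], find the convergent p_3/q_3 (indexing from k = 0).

103/50

Using pₖ = aₖpₖ₋₁ + pₖ₋₂, qₖ = aₖqₖ₋₁ + qₖ₋₂ (with p₋₁=1, p₋₂=0, q₋₁=0, q₋₂=1):
  k=0: a=2, p=2, q=1
  k=1: a=16, p=33, q=16
  k=2: a=1, p=35, q=17
  k=3: a=2, p=103, q=50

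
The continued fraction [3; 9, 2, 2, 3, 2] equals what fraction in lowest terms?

Using pₖ = aₖpₖ₋₁ + pₖ₋₂ and qₖ = aₖqₖ₋₁ + qₖ₋₂:
  k=0: a=3, p=3, q=1
  k=1: a=9, p=28, q=9
  k=2: a=2, p=59, q=19
  k=3: a=2, p=146, q=47
  k=4: a=3, p=497, q=160
  k=5: a=2, p=1140, q=367

1140/367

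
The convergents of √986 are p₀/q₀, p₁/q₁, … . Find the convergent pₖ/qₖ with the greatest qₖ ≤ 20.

157/5

√986 = [31; 2, 2, 62, …] (period length 3).
Convergents:
  p_0/q_0 = 31/1
  p_1/q_1 = 63/2
  p_2/q_2 = 157/5
  p_3/q_3 = 9797/312
q_2 = 5 ≤ 20 < 312 = q_3, so the answer is 157/5.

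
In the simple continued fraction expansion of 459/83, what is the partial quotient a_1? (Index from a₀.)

459 = 5·83 + 44   →  a_0 = 5
83 = 1·44 + 39   →  a_1 = 1

1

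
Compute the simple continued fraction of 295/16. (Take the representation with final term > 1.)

[18; 2, 3, 2]

295 = 18×16 + 7
16 = 2×7 + 2
7 = 3×2 + 1
2 = 2×1 + 0  (stop)
So 295/16 = [18; 2, 3, 2].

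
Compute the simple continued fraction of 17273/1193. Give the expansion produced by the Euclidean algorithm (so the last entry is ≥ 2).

[14; 2, 11, 5, 10]

17273 = 14·1193 + 571
1193 = 2·571 + 51
571 = 11·51 + 10
51 = 5·10 + 1
10 = 10·1 + 0  (stop)
So 17273/1193 = [14; 2, 11, 5, 10].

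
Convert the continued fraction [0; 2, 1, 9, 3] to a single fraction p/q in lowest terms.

Using pₖ = aₖpₖ₋₁ + pₖ₋₂ and qₖ = aₖqₖ₋₁ + qₖ₋₂:
  k=0: a=0, p=0, q=1
  k=1: a=2, p=1, q=2
  k=2: a=1, p=1, q=3
  k=3: a=9, p=10, q=29
  k=4: a=3, p=31, q=90

31/90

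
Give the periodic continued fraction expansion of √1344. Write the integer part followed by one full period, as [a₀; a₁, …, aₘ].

[36; 1, 1, 1, 17, 1, 1, 1, 72]

a₀ = ⌊√1344⌋ = 36.
With m₀=0, d₀=1 and mₖ₊₁ = dₖaₖ − mₖ, dₖ₊₁ = (n − mₖ₊₁²)/dₖ, aₖ₊₁ = ⌊(a₀+mₖ₊₁)/dₖ₊₁⌋:
  k=1: m=36, d=48, a=1
  k=2: m=12, d=25, a=1
  k=3: m=13, d=47, a=1
  k=4: m=34, d=4, a=17
  k=5: m=34, d=47, a=1
  k=6: m=13, d=25, a=1
  k=7: m=12, d=48, a=1
  k=8: m=36, d=1, a=72
d=1 and a=2a₀=72 at k=8, so the next step gives (m, d) = (36, 48) again — its k=1 value — and the period has length 8.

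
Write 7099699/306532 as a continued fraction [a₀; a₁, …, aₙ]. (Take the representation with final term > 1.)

[23; 6, 5, 14, 13, 3, 17]

7099699 = 23·306532 + 49463
306532 = 6·49463 + 9754
49463 = 5·9754 + 693
9754 = 14·693 + 52
693 = 13·52 + 17
52 = 3·17 + 1
17 = 17·1 + 0  (stop)
So 7099699/306532 = [23; 6, 5, 14, 13, 3, 17].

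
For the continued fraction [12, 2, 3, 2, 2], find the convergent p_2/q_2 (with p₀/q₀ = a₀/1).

Using pₖ = aₖpₖ₋₁ + pₖ₋₂, qₖ = aₖqₖ₋₁ + qₖ₋₂ (with p₋₁=1, p₋₂=0, q₋₁=0, q₋₂=1):
  k=0: a=12, p=12, q=1
  k=1: a=2, p=25, q=2
  k=2: a=3, p=87, q=7

87/7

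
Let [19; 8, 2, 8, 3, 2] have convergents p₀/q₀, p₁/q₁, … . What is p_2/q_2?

Using pₖ = aₖpₖ₋₁ + pₖ₋₂, qₖ = aₖqₖ₋₁ + qₖ₋₂ (with p₋₁=1, p₋₂=0, q₋₁=0, q₋₂=1):
  k=0: a=19, p=19, q=1
  k=1: a=8, p=153, q=8
  k=2: a=2, p=325, q=17

325/17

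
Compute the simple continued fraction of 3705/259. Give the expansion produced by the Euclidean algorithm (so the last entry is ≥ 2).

3705 = 14×259 + 79
259 = 3×79 + 22
79 = 3×22 + 13
22 = 1×13 + 9
13 = 1×9 + 4
9 = 2×4 + 1
4 = 4×1 + 0  (stop)
So 3705/259 = [14; 3, 3, 1, 1, 2, 4].

[14; 3, 3, 1, 1, 2, 4]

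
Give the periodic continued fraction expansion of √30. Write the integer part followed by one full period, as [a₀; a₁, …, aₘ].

[5; 2, 10]

a₀ = ⌊√30⌋ = 5.
With m₀=0, d₀=1 and mₖ₊₁ = dₖaₖ − mₖ, dₖ₊₁ = (n − mₖ₊₁²)/dₖ, aₖ₊₁ = ⌊(a₀+mₖ₊₁)/dₖ₊₁⌋:
  k=1: m=5, d=5, a=2
  k=2: m=5, d=1, a=10
d=1 and a=2a₀=10 at k=2, so the next step gives (m, d) = (5, 5) again — its k=1 value — and the period has length 2.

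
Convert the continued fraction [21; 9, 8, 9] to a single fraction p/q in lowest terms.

Using pₖ = aₖpₖ₋₁ + pₖ₋₂ and qₖ = aₖqₖ₋₁ + qₖ₋₂:
  k=0: a=21, p=21, q=1
  k=1: a=9, p=190, q=9
  k=2: a=8, p=1541, q=73
  k=3: a=9, p=14059, q=666

14059/666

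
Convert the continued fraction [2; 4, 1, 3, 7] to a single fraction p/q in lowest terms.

Fold from the inside: start with 7/1.
  3 + 1/7 = 22/7
  1 + 7/22 = 29/22
  4 + 22/29 = 138/29
  2 + 29/138 = 305/138

305/138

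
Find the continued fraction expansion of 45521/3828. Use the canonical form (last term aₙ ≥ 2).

45521 = 11×3828 + 3413
3828 = 1×3413 + 415
3413 = 8×415 + 93
415 = 4×93 + 43
93 = 2×43 + 7
43 = 6×7 + 1
7 = 7×1 + 0  (stop)
So 45521/3828 = [11; 1, 8, 4, 2, 6, 7].

[11; 1, 8, 4, 2, 6, 7]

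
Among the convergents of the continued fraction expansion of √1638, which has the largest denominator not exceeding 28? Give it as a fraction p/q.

688/17

√1638 = [40; 2, 8, 2, 80, …] (period length 4).
Convergents:
  p_0/q_0 = 40/1
  p_1/q_1 = 81/2
  p_2/q_2 = 688/17
  p_3/q_3 = 1457/36
q_2 = 17 ≤ 28 < 36 = q_3, so the answer is 688/17.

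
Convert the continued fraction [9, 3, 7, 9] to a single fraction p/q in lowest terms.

1873/201

Fold from the inside: start with 9/1.
  7 + 1/9 = 64/9
  3 + 9/64 = 201/64
  9 + 64/201 = 1873/201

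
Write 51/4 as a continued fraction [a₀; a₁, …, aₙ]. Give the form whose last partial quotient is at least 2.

51 = 12*4 + 3
4 = 1*3 + 1
3 = 3*1 + 0  (stop)
So 51/4 = [12; 1, 3].

[12; 1, 3]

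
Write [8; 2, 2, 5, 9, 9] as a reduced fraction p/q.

18992/2259

Using pₖ = aₖpₖ₋₁ + pₖ₋₂ and qₖ = aₖqₖ₋₁ + qₖ₋₂:
  k=0: a=8, p=8, q=1
  k=1: a=2, p=17, q=2
  k=2: a=2, p=42, q=5
  k=3: a=5, p=227, q=27
  k=4: a=9, p=2085, q=248
  k=5: a=9, p=18992, q=2259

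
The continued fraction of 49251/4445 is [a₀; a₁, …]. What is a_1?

12

49251 = 11·4445 + 356   →  a_0 = 11
4445 = 12·356 + 173   →  a_1 = 12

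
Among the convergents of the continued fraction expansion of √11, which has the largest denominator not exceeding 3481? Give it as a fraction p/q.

√11 = [3; 3, 6, …] (period length 2).
Convergents:
  p_0/q_0 = 3/1
  p_1/q_1 = 10/3
  p_2/q_2 = 63/19
  p_3/q_3 = 199/60
  p_4/q_4 = 1257/379
  p_5/q_5 = 3970/1197
  p_6/q_6 = 25077/7561
q_5 = 1197 ≤ 3481 < 7561 = q_6, so the answer is 3970/1197.

3970/1197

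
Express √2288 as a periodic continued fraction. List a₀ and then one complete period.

[47; 1, 4, 1, 94]

a₀ = ⌊√2288⌋ = 47.
With m₀=0, d₀=1 and mₖ₊₁ = dₖaₖ − mₖ, dₖ₊₁ = (n − mₖ₊₁²)/dₖ, aₖ₊₁ = ⌊(a₀+mₖ₊₁)/dₖ₊₁⌋:
  k=1: m=47, d=79, a=1
  k=2: m=32, d=16, a=4
  k=3: m=32, d=79, a=1
  k=4: m=47, d=1, a=94
d=1 and a=2a₀=94 at k=4, so the next step gives (m, d) = (47, 79) again — its k=1 value — and the period has length 4.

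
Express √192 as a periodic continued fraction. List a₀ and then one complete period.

[13; 1, 5, 1, 26]

a₀ = ⌊√192⌋ = 13.
With m₀=0, d₀=1 and mₖ₊₁ = dₖaₖ − mₖ, dₖ₊₁ = (n − mₖ₊₁²)/dₖ, aₖ₊₁ = ⌊(a₀+mₖ₊₁)/dₖ₊₁⌋:
  k=1: m=13, d=23, a=1
  k=2: m=10, d=4, a=5
  k=3: m=10, d=23, a=1
  k=4: m=13, d=1, a=26
d=1 and a=2a₀=26 at k=4, so the next step gives (m, d) = (13, 23) again — its k=1 value — and the period has length 4.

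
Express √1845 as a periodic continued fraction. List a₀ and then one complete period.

a₀ = ⌊√1845⌋ = 42.
With m₀=0, d₀=1 and mₖ₊₁ = dₖaₖ − mₖ, dₖ₊₁ = (n − mₖ₊₁²)/dₖ, aₖ₊₁ = ⌊(a₀+mₖ₊₁)/dₖ₊₁⌋:
  k=1: m=42, d=81, a=1
  k=2: m=39, d=4, a=20
  k=3: m=41, d=41, a=2
  k=4: m=41, d=4, a=20
  k=5: m=39, d=81, a=1
  k=6: m=42, d=1, a=84
d=1 and a=2a₀=84 at k=6, so the next step gives (m, d) = (42, 81) again — its k=1 value — and the period has length 6.

[42; 1, 20, 2, 20, 1, 84]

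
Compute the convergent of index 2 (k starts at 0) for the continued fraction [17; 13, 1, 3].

Using pₖ = aₖpₖ₋₁ + pₖ₋₂, qₖ = aₖqₖ₋₁ + qₖ₋₂ (with p₋₁=1, p₋₂=0, q₋₁=0, q₋₂=1):
  k=0: a=17, p=17, q=1
  k=1: a=13, p=222, q=13
  k=2: a=1, p=239, q=14

239/14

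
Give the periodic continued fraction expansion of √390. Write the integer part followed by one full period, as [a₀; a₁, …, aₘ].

[19; 1, 2, 1, 38]

a₀ = ⌊√390⌋ = 19.
With m₀=0, d₀=1 and mₖ₊₁ = dₖaₖ − mₖ, dₖ₊₁ = (n − mₖ₊₁²)/dₖ, aₖ₊₁ = ⌊(a₀+mₖ₊₁)/dₖ₊₁⌋:
  k=1: m=19, d=29, a=1
  k=2: m=10, d=10, a=2
  k=3: m=10, d=29, a=1
  k=4: m=19, d=1, a=38
d=1 and a=2a₀=38 at k=4, so the next step gives (m, d) = (19, 29) again — its k=1 value — and the period has length 4.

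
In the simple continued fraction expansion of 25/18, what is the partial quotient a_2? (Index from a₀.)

1

25 = 1·18 + 7   →  a_0 = 1
18 = 2·7 + 4   →  a_1 = 2
7 = 1·4 + 3   →  a_2 = 1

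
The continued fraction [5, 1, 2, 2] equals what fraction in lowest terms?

Using pₖ = aₖpₖ₋₁ + pₖ₋₂ and qₖ = aₖqₖ₋₁ + qₖ₋₂:
  k=0: a=5, p=5, q=1
  k=1: a=1, p=6, q=1
  k=2: a=2, p=17, q=3
  k=3: a=2, p=40, q=7

40/7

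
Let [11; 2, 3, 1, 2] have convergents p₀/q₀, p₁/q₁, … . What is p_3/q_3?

Using pₖ = aₖpₖ₋₁ + pₖ₋₂, qₖ = aₖqₖ₋₁ + qₖ₋₂ (with p₋₁=1, p₋₂=0, q₋₁=0, q₋₂=1):
  k=0: a=11, p=11, q=1
  k=1: a=2, p=23, q=2
  k=2: a=3, p=80, q=7
  k=3: a=1, p=103, q=9

103/9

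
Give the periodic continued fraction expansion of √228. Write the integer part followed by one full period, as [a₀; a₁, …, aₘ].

[15; 10, 30]

a₀ = ⌊√228⌋ = 15.
With m₀=0, d₀=1 and mₖ₊₁ = dₖaₖ − mₖ, dₖ₊₁ = (n − mₖ₊₁²)/dₖ, aₖ₊₁ = ⌊(a₀+mₖ₊₁)/dₖ₊₁⌋:
  k=1: m=15, d=3, a=10
  k=2: m=15, d=1, a=30
d=1 and a=2a₀=30 at k=2, so the next step gives (m, d) = (15, 3) again — its k=1 value — and the period has length 2.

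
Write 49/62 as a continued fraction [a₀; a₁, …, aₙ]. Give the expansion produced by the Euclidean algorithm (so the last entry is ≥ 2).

49 = 0*62 + 49
62 = 1*49 + 13
49 = 3*13 + 10
13 = 1*10 + 3
10 = 3*3 + 1
3 = 3*1 + 0  (stop)
So 49/62 = [0; 1, 3, 1, 3, 3].

[0; 1, 3, 1, 3, 3]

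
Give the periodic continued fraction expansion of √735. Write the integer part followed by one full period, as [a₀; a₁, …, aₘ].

a₀ = ⌊√735⌋ = 27.
With m₀=0, d₀=1 and mₖ₊₁ = dₖaₖ − mₖ, dₖ₊₁ = (n − mₖ₊₁²)/dₖ, aₖ₊₁ = ⌊(a₀+mₖ₊₁)/dₖ₊₁⌋:
  k=1: m=27, d=6, a=9
  k=2: m=27, d=1, a=54
d=1 and a=2a₀=54 at k=2, so the next step gives (m, d) = (27, 6) again — its k=1 value — and the period has length 2.

[27; 9, 54]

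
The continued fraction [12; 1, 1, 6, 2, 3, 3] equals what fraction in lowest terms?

Fold from the inside: start with 3/1.
  3 + 1/3 = 10/3
  2 + 3/10 = 23/10
  6 + 10/23 = 148/23
  1 + 23/148 = 171/148
  1 + 148/171 = 319/171
  12 + 171/319 = 3999/319

3999/319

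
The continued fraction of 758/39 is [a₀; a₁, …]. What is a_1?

758 = 19·39 + 17   →  a_0 = 19
39 = 2·17 + 5   →  a_1 = 2

2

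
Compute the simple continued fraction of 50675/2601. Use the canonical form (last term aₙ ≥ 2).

50675 = 19·2601 + 1256
2601 = 2·1256 + 89
1256 = 14·89 + 10
89 = 8·10 + 9
10 = 1·9 + 1
9 = 9·1 + 0  (stop)
So 50675/2601 = [19; 2, 14, 8, 1, 9].

[19; 2, 14, 8, 1, 9]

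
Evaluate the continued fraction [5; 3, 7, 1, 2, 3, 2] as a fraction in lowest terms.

Using pₖ = aₖpₖ₋₁ + pₖ₋₂ and qₖ = aₖqₖ₋₁ + qₖ₋₂:
  k=0: a=5, p=5, q=1
  k=1: a=3, p=16, q=3
  k=2: a=7, p=117, q=22
  k=3: a=1, p=133, q=25
  k=4: a=2, p=383, q=72
  k=5: a=3, p=1282, q=241
  k=6: a=2, p=2947, q=554

2947/554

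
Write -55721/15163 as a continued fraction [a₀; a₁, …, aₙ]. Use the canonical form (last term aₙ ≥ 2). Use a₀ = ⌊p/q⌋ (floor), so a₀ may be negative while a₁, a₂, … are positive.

-55721 = -4·15163 + 4931
15163 = 3·4931 + 370
4931 = 13·370 + 121
370 = 3·121 + 7
121 = 17·7 + 2
7 = 3·2 + 1
2 = 2·1 + 0  (stop)
So -55721/15163 = [-4; 3, 13, 3, 17, 3, 2].

[-4; 3, 13, 3, 17, 3, 2]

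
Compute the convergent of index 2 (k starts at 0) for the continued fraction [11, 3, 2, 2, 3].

79/7

Using pₖ = aₖpₖ₋₁ + pₖ₋₂, qₖ = aₖqₖ₋₁ + qₖ₋₂ (with p₋₁=1, p₋₂=0, q₋₁=0, q₋₂=1):
  k=0: a=11, p=11, q=1
  k=1: a=3, p=34, q=3
  k=2: a=2, p=79, q=7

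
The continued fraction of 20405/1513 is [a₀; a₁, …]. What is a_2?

20405 = 13·1513 + 736   →  a_0 = 13
1513 = 2·736 + 41   →  a_1 = 2
736 = 17·41 + 39   →  a_2 = 17

17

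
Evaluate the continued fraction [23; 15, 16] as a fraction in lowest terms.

5559/241

Fold from the inside: start with 16/1.
  15 + 1/16 = 241/16
  23 + 16/241 = 5559/241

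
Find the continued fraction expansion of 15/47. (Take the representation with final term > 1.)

[0; 3, 7, 2]

15 = 0×47 + 15
47 = 3×15 + 2
15 = 7×2 + 1
2 = 2×1 + 0  (stop)
So 15/47 = [0; 3, 7, 2].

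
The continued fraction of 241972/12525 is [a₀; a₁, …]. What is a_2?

241972 = 19·12525 + 3997   →  a_0 = 19
12525 = 3·3997 + 534   →  a_1 = 3
3997 = 7·534 + 259   →  a_2 = 7

7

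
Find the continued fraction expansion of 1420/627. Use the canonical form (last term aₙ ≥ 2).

1420 = 2·627 + 166
627 = 3·166 + 129
166 = 1·129 + 37
129 = 3·37 + 18
37 = 2·18 + 1
18 = 18·1 + 0  (stop)
So 1420/627 = [2; 3, 1, 3, 2, 18].

[2; 3, 1, 3, 2, 18]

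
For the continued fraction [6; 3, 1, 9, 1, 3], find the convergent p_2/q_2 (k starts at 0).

Using pₖ = aₖpₖ₋₁ + pₖ₋₂, qₖ = aₖqₖ₋₁ + qₖ₋₂ (with p₋₁=1, p₋₂=0, q₋₁=0, q₋₂=1):
  k=0: a=6, p=6, q=1
  k=1: a=3, p=19, q=3
  k=2: a=1, p=25, q=4

25/4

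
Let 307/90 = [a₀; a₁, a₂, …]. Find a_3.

307 = 3·90 + 37   →  a_0 = 3
90 = 2·37 + 16   →  a_1 = 2
37 = 2·16 + 5   →  a_2 = 2
16 = 3·5 + 1   →  a_3 = 3

3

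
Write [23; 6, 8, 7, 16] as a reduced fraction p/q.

Using pₖ = aₖpₖ₋₁ + pₖ₋₂ and qₖ = aₖqₖ₋₁ + qₖ₋₂:
  k=0: a=23, p=23, q=1
  k=1: a=6, p=139, q=6
  k=2: a=8, p=1135, q=49
  k=3: a=7, p=8084, q=349
  k=4: a=16, p=130479, q=5633

130479/5633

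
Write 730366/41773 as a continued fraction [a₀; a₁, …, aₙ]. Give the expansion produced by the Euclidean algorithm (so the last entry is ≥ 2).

[17; 2, 15, 3, 2, 13, 14]

730366 = 17×41773 + 20225
41773 = 2×20225 + 1323
20225 = 15×1323 + 380
1323 = 3×380 + 183
380 = 2×183 + 14
183 = 13×14 + 1
14 = 14×1 + 0  (stop)
So 730366/41773 = [17; 2, 15, 3, 2, 13, 14].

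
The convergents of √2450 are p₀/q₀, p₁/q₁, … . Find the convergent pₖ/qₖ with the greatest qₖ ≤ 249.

√2450 = [49; 2, 98, …] (period length 2).
Convergents:
  p_0/q_0 = 49/1
  p_1/q_1 = 99/2
  p_2/q_2 = 9751/197
  p_3/q_3 = 19601/396
q_2 = 197 ≤ 249 < 396 = q_3, so the answer is 9751/197.

9751/197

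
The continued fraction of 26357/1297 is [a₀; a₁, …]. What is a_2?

26357 = 20·1297 + 417   →  a_0 = 20
1297 = 3·417 + 46   →  a_1 = 3
417 = 9·46 + 3   →  a_2 = 9

9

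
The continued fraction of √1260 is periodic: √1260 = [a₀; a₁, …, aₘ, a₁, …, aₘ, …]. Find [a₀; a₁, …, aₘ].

a₀ = ⌊√1260⌋ = 35.
With m₀=0, d₀=1 and mₖ₊₁ = dₖaₖ − mₖ, dₖ₊₁ = (n − mₖ₊₁²)/dₖ, aₖ₊₁ = ⌊(a₀+mₖ₊₁)/dₖ₊₁⌋:
  k=1: m=35, d=35, a=2
  k=2: m=35, d=1, a=70
d=1 and a=2a₀=70 at k=2, so the next step gives (m, d) = (35, 35) again — its k=1 value — and the period has length 2.

[35; 2, 70]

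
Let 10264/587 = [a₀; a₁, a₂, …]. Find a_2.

10264 = 17·587 + 285   →  a_0 = 17
587 = 2·285 + 17   →  a_1 = 2
285 = 16·17 + 13   →  a_2 = 16

16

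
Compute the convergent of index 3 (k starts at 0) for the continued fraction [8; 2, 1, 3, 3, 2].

92/11

Using pₖ = aₖpₖ₋₁ + pₖ₋₂, qₖ = aₖqₖ₋₁ + qₖ₋₂ (with p₋₁=1, p₋₂=0, q₋₁=0, q₋₂=1):
  k=0: a=8, p=8, q=1
  k=1: a=2, p=17, q=2
  k=2: a=1, p=25, q=3
  k=3: a=3, p=92, q=11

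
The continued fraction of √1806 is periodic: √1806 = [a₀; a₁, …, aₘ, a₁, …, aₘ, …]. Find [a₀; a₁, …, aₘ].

[42; 2, 84]

a₀ = ⌊√1806⌋ = 42.
With m₀=0, d₀=1 and mₖ₊₁ = dₖaₖ − mₖ, dₖ₊₁ = (n − mₖ₊₁²)/dₖ, aₖ₊₁ = ⌊(a₀+mₖ₊₁)/dₖ₊₁⌋:
  k=1: m=42, d=42, a=2
  k=2: m=42, d=1, a=84
d=1 and a=2a₀=84 at k=2, so the next step gives (m, d) = (42, 42) again — its k=1 value — and the period has length 2.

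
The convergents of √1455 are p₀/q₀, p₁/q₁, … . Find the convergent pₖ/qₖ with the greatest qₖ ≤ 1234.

√1455 = [38; 6, 1, 11, 1, 6, 76, …] (period length 6).
Convergents:
  p_0/q_0 = 38/1
  p_1/q_1 = 229/6
  p_2/q_2 = 267/7
  p_3/q_3 = 3166/83
  p_4/q_4 = 3433/90
  p_5/q_5 = 23764/623
  p_6/q_6 = 1809497/47438
q_5 = 623 ≤ 1234 < 47438 = q_6, so the answer is 23764/623.

23764/623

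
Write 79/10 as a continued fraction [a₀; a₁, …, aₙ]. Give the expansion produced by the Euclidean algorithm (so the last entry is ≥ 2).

[7; 1, 9]

79 = 7·10 + 9
10 = 1·9 + 1
9 = 9·1 + 0  (stop)
So 79/10 = [7; 1, 9].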